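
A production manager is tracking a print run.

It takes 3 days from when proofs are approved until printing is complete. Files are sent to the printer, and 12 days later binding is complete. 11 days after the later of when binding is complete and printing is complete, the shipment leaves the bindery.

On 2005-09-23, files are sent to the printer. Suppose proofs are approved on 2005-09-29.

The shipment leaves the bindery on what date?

2005-10-16

Files are sent to the printer: Sep 23, 2005.
Binding is complete: Sep 23, 2005 + 12 days = Oct 5, 2005.
Proofs are approved: Sep 29, 2005.
Printing is complete: Sep 29, 2005 + 3 days = Oct 2, 2005.
Both prerequisites met — binding is complete (Oct 5, 2005), printing is complete (Oct 2, 2005); the later is Oct 5, 2005.
The shipment leaves the bindery: Oct 5, 2005 + 11 days = Oct 16, 2005.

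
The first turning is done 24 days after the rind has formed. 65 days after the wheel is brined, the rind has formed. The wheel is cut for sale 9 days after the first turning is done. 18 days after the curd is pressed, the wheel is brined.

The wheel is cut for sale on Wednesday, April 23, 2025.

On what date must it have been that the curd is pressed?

Saturday, December 28, 2024

The wheel is cut for sale: Apr 23, 2025.
The first turning is done: Apr 23, 2025 − 9 days = Apr 14, 2025.
The rind has formed: Apr 14, 2025 − 24 days = Mar 21, 2025.
The wheel is brined: Mar 21, 2025 − 65 days = Jan 15, 2025.
The curd is pressed: Jan 15, 2025 − 18 days = Dec 28, 2024.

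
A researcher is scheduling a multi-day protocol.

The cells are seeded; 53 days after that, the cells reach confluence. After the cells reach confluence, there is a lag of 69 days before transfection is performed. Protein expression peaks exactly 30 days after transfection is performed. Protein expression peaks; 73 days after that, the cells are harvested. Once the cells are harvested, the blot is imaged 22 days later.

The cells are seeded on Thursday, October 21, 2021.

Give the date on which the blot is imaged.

The cells are seeded: Oct 21, 2021.
The cells reach confluence: Oct 21, 2021 + 53 days = Dec 13, 2021.
Transfection is performed: Dec 13, 2021 + 69 days = Feb 20, 2022.
Protein expression peaks: Feb 20, 2022 + 30 days = Mar 22, 2022.
The cells are harvested: Mar 22, 2022 + 73 days = Jun 3, 2022.
The blot is imaged: Jun 3, 2022 + 22 days = Jun 25, 2022.

Saturday, June 25, 2022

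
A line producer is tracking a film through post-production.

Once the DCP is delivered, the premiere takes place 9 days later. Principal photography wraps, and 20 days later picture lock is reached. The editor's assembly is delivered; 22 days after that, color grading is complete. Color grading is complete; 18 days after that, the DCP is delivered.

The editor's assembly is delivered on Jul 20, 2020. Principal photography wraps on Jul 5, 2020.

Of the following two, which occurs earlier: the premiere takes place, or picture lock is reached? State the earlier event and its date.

The editor's assembly is delivered: Jul 20, 2020.
Color grading is complete: Jul 20, 2020 + 22 days = Aug 11, 2020.
The DCP is delivered: Aug 11, 2020 + 18 days = Aug 29, 2020.
The premiere takes place: Aug 29, 2020 + 9 days = Sep 7, 2020.
Principal photography wraps: Jul 5, 2020.
Picture lock is reached: Jul 5, 2020 + 20 days = Jul 25, 2020.
Comparing: the premiere takes place on Sep 7, 2020 vs picture lock is reached on Jul 25, 2020. Earlier: picture lock is reached.

Picture lock is reached — Jul 25, 2020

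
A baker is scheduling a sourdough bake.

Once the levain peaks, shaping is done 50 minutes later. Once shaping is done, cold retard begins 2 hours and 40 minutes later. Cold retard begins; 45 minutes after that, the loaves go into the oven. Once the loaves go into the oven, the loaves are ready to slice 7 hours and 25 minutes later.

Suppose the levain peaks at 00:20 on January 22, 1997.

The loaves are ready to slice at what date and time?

The levain peaks: 00:20 Jan 22, 1997.
Shaping is done: 00:20 Jan 22, 1997 + 50m = 01:10 Jan 22, 1997.
Cold retard begins: 01:10 Jan 22, 1997 + 2h40m = 03:50 Jan 22, 1997.
The loaves go into the oven: 03:50 Jan 22, 1997 + 45m = 04:35 Jan 22, 1997.
The loaves are ready to slice: 04:35 Jan 22, 1997 + 7h25m = 12:00 Jan 22, 1997.

12:00 on January 22, 1997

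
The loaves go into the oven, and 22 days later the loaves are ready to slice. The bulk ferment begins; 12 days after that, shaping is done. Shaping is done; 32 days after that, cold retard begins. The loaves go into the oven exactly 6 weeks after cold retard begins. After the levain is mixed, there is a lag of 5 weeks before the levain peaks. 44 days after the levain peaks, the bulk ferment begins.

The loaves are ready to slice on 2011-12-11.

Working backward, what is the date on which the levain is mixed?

2011-06-07

The loaves are ready to slice: Dec 11, 2011.
The loaves go into the oven: Dec 11, 2011 − 22 days = Nov 19, 2011.
Cold retard begins: Nov 19, 2011 − 6 weeks = Oct 8, 2011.
Shaping is done: Oct 8, 2011 − 32 days = Sep 6, 2011.
The bulk ferment begins: Sep 6, 2011 − 12 days = Aug 25, 2011.
The levain peaks: Aug 25, 2011 − 44 days = Jul 12, 2011.
The levain is mixed: Jul 12, 2011 − 5 weeks = Jun 7, 2011.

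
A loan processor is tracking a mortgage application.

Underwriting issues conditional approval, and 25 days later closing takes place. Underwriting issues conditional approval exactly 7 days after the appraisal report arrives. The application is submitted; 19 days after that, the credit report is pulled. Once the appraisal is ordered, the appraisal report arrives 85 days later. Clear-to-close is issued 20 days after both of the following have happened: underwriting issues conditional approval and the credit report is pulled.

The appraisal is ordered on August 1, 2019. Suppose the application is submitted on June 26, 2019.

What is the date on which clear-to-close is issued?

The appraisal is ordered: Aug 1, 2019.
The appraisal report arrives: Aug 1, 2019 + 85 days = Oct 25, 2019.
Underwriting issues conditional approval: Oct 25, 2019 + 7 days = Nov 1, 2019.
The application is submitted: Jun 26, 2019.
The credit report is pulled: Jun 26, 2019 + 19 days = Jul 15, 2019.
Both prerequisites met — underwriting issues conditional approval (Nov 1, 2019), the credit report is pulled (Jul 15, 2019); the later is Nov 1, 2019.
Clear-to-close is issued: Nov 1, 2019 + 20 days = Nov 21, 2019.

November 21, 2019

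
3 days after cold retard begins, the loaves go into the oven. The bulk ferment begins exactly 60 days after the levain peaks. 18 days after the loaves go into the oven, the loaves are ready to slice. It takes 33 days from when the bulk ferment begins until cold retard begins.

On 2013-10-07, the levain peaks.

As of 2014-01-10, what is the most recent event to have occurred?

The levain peaks: Oct 7, 2013.
The bulk ferment begins: Oct 7, 2013 + 60 days = Dec 6, 2013.
Cold retard begins: Dec 6, 2013 + 33 days = Jan 8, 2014.
The loaves go into the oven: Jan 8, 2014 + 3 days = Jan 11, 2014.
The loaves are ready to slice: Jan 11, 2014 + 18 days = Jan 29, 2014.
Jan 10, 2014 falls between when cold retard begins (Jan 8, 2014) and when the loaves go into the oven (Jan 11, 2014).

Cold retard begins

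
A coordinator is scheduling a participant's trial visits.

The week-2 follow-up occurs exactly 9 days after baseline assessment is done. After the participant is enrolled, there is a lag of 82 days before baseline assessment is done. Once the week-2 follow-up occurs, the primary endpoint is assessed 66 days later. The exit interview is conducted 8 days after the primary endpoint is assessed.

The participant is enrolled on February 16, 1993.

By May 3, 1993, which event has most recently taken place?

The participant is enrolled: Feb 16, 1993.
Baseline assessment is done: Feb 16, 1993 + 82 days = May 9, 1993.
The week-2 follow-up occurs: May 9, 1993 + 9 days = May 18, 1993.
The primary endpoint is assessed: May 18, 1993 + 66 days = Jul 23, 1993.
The exit interview is conducted: Jul 23, 1993 + 8 days = Jul 31, 1993.
May 3, 1993 falls between when the participant is enrolled (Feb 16, 1993) and when baseline assessment is done (May 9, 1993).

The participant is enrolled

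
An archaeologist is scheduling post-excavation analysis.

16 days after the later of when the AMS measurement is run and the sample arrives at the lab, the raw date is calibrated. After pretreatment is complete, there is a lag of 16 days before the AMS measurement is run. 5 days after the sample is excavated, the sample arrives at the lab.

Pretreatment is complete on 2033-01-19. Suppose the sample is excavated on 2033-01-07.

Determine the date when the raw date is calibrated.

Pretreatment is complete: Jan 19, 2033.
The AMS measurement is run: Jan 19, 2033 + 16 days = Feb 4, 2033.
The sample is excavated: Jan 7, 2033.
The sample arrives at the lab: Jan 7, 2033 + 5 days = Jan 12, 2033.
Both prerequisites met — the AMS measurement is run (Feb 4, 2033), the sample arrives at the lab (Jan 12, 2033); the later is Feb 4, 2033.
The raw date is calibrated: Feb 4, 2033 + 16 days = Feb 20, 2033.

2033-02-20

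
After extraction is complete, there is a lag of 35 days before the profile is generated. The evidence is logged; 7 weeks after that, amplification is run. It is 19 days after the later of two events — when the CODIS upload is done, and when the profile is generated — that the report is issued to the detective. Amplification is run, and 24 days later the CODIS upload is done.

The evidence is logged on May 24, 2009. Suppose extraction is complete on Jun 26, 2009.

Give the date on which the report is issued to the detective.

Aug 24, 2009

The evidence is logged: May 24, 2009.
Amplification is run: May 24, 2009 + 7 weeks = Jul 12, 2009.
The CODIS upload is done: Jul 12, 2009 + 24 days = Aug 5, 2009.
Extraction is complete: Jun 26, 2009.
The profile is generated: Jun 26, 2009 + 35 days = Jul 31, 2009.
Both prerequisites met — the CODIS upload is done (Aug 5, 2009), the profile is generated (Jul 31, 2009); the later is Aug 5, 2009.
The report is issued to the detective: Aug 5, 2009 + 19 days = Aug 24, 2009.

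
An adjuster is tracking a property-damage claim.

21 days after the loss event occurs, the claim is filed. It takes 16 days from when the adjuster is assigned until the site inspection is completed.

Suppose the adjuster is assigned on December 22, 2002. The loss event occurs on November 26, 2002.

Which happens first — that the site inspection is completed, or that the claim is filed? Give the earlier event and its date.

The claim is filed — December 17, 2002

The adjuster is assigned: Dec 22, 2002.
The site inspection is completed: Dec 22, 2002 + 16 days = Jan 7, 2003.
The loss event occurs: Nov 26, 2002.
The claim is filed: Nov 26, 2002 + 21 days = Dec 17, 2002.
Comparing: the site inspection is completed on Jan 7, 2003 vs the claim is filed on Dec 17, 2002. Earlier: the claim is filed.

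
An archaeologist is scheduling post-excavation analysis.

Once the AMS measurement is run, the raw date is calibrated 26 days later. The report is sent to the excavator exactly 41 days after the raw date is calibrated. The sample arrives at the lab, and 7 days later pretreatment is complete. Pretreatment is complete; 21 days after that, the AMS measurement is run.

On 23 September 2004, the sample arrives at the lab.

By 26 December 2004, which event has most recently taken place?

The sample arrives at the lab: Sep 23, 2004.
Pretreatment is complete: Sep 23, 2004 + 7 days = Sep 30, 2004.
The AMS measurement is run: Sep 30, 2004 + 21 days = Oct 21, 2004.
The raw date is calibrated: Oct 21, 2004 + 26 days = Nov 16, 2004.
The report is sent to the excavator: Nov 16, 2004 + 41 days = Dec 27, 2004.
Dec 26, 2004 falls between when the raw date is calibrated (Nov 16, 2004) and when the report is sent to the excavator (Dec 27, 2004).

The raw date is calibrated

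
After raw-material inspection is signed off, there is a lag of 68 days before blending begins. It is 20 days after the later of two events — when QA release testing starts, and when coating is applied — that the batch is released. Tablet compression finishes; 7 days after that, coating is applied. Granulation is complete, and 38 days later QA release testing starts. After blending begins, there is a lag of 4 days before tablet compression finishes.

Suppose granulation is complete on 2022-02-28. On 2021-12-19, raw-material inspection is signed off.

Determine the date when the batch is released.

Granulation is complete: Feb 28, 2022.
QA release testing starts: Feb 28, 2022 + 38 days = Apr 7, 2022.
Raw-material inspection is signed off: Dec 19, 2021.
Blending begins: Dec 19, 2021 + 68 days = Feb 25, 2022.
Tablet compression finishes: Feb 25, 2022 + 4 days = Mar 1, 2022.
Coating is applied: Mar 1, 2022 + 7 days = Mar 8, 2022.
Both prerequisites met — QA release testing starts (Apr 7, 2022), coating is applied (Mar 8, 2022); the later is Apr 7, 2022.
The batch is released: Apr 7, 2022 + 20 days = Apr 27, 2022.

2022-04-27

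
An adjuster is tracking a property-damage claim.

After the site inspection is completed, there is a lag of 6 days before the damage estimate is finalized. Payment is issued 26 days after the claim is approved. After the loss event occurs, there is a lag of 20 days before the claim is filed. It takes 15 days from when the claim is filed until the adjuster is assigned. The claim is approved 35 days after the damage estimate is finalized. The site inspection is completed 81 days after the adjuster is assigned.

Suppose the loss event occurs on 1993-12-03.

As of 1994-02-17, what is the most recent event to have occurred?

The loss event occurs: Dec 3, 1993.
The claim is filed: Dec 3, 1993 + 20 days = Dec 23, 1993.
The adjuster is assigned: Dec 23, 1993 + 15 days = Jan 7, 1994.
The site inspection is completed: Jan 7, 1994 + 81 days = Mar 29, 1994.
The damage estimate is finalized: Mar 29, 1994 + 6 days = Apr 4, 1994.
The claim is approved: Apr 4, 1994 + 35 days = May 9, 1994.
Payment is issued: May 9, 1994 + 26 days = Jun 4, 1994.
Feb 17, 1994 falls between when the adjuster is assigned (Jan 7, 1994) and when the site inspection is completed (Mar 29, 1994).

The adjuster is assigned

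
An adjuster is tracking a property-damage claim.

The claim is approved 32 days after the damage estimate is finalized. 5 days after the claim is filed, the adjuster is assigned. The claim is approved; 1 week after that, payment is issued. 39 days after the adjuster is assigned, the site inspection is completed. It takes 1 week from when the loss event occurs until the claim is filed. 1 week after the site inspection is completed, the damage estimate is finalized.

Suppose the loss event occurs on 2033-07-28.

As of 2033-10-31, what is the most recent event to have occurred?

The loss event occurs: Jul 28, 2033.
The claim is filed: Jul 28, 2033 + 1 week = Aug 4, 2033.
The adjuster is assigned: Aug 4, 2033 + 5 days = Aug 9, 2033.
The site inspection is completed: Aug 9, 2033 + 39 days = Sep 17, 2033.
The damage estimate is finalized: Sep 17, 2033 + 1 week = Sep 24, 2033.
The claim is approved: Sep 24, 2033 + 32 days = Oct 26, 2033.
Payment is issued: Oct 26, 2033 + 1 week = Nov 2, 2033.
Oct 31, 2033 falls between when the claim is approved (Oct 26, 2033) and when payment is issued (Nov 2, 2033).

The claim is approved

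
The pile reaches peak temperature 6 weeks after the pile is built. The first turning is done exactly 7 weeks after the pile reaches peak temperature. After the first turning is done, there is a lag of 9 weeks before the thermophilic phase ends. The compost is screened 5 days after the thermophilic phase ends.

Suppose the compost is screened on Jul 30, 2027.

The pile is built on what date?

The compost is screened: Jul 30, 2027.
The thermophilic phase ends: Jul 30, 2027 − 5 days = Jul 25, 2027.
The first turning is done: Jul 25, 2027 − 9 weeks = May 23, 2027.
The pile reaches peak temperature: May 23, 2027 − 7 weeks = Apr 4, 2027.
The pile is built: Apr 4, 2027 − 6 weeks = Feb 21, 2027.

Feb 21, 2027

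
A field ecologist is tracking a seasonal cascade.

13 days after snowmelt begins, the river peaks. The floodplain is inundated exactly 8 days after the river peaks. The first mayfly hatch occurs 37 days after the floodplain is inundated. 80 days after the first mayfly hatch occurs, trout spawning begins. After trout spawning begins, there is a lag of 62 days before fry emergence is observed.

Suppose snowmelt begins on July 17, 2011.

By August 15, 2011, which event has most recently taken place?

The floodplain is inundated

Snowmelt begins: Jul 17, 2011.
The river peaks: Jul 17, 2011 + 13 days = Jul 30, 2011.
The floodplain is inundated: Jul 30, 2011 + 8 days = Aug 7, 2011.
The first mayfly hatch occurs: Aug 7, 2011 + 37 days = Sep 13, 2011.
Trout spawning begins: Sep 13, 2011 + 80 days = Dec 2, 2011.
Fry emergence is observed: Dec 2, 2011 + 62 days = Feb 2, 2012.
Aug 15, 2011 falls between when the floodplain is inundated (Aug 7, 2011) and when the first mayfly hatch occurs (Sep 13, 2011).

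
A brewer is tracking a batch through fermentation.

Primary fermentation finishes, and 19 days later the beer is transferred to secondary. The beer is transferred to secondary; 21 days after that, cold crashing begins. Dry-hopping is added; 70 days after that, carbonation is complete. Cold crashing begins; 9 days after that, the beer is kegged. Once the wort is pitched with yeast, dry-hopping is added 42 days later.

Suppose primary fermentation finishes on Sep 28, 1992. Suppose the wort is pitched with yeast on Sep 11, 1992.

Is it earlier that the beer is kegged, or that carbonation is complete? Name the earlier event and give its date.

The beer is kegged — Nov 16, 1992

Primary fermentation finishes: Sep 28, 1992.
The beer is transferred to secondary: Sep 28, 1992 + 19 days = Oct 17, 1992.
Cold crashing begins: Oct 17, 1992 + 21 days = Nov 7, 1992.
The beer is kegged: Nov 7, 1992 + 9 days = Nov 16, 1992.
The wort is pitched with yeast: Sep 11, 1992.
Dry-hopping is added: Sep 11, 1992 + 42 days = Oct 23, 1992.
Carbonation is complete: Oct 23, 1992 + 70 days = Jan 1, 1993.
Comparing: the beer is kegged on Nov 16, 1992 vs carbonation is complete on Jan 1, 1993. Earlier: the beer is kegged.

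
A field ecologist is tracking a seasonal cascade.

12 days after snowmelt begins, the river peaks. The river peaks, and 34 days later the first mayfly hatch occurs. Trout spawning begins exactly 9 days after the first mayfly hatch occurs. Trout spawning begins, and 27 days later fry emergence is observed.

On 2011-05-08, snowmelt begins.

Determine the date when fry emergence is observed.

Snowmelt begins: May 8, 2011.
The river peaks: May 8, 2011 + 12 days = May 20, 2011.
The first mayfly hatch occurs: May 20, 2011 + 34 days = Jun 23, 2011.
Trout spawning begins: Jun 23, 2011 + 9 days = Jul 2, 2011.
Fry emergence is observed: Jul 2, 2011 + 27 days = Jul 29, 2011.

2011-07-29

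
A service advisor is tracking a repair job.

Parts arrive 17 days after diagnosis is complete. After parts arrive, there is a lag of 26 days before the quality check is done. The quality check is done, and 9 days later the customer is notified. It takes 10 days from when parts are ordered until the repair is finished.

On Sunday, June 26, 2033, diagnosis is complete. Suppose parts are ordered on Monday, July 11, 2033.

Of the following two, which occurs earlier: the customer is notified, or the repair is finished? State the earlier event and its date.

The repair is finished — Thursday, July 21, 2033

Diagnosis is complete: Jun 26, 2033.
Parts arrive: Jun 26, 2033 + 17 days = Jul 13, 2033.
The quality check is done: Jul 13, 2033 + 26 days = Aug 8, 2033.
The customer is notified: Aug 8, 2033 + 9 days = Aug 17, 2033.
Parts are ordered: Jul 11, 2033.
The repair is finished: Jul 11, 2033 + 10 days = Jul 21, 2033.
Comparing: the customer is notified on Aug 17, 2033 vs the repair is finished on Jul 21, 2033. Earlier: the repair is finished.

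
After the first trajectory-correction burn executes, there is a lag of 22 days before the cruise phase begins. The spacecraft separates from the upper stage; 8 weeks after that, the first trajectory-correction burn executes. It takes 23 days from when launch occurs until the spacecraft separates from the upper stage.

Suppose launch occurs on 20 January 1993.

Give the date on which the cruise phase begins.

Launch occurs: Jan 20, 1993.
The spacecraft separates from the upper stage: Jan 20, 1993 + 23 days = Feb 12, 1993.
The first trajectory-correction burn executes: Feb 12, 1993 + 8 weeks = Apr 9, 1993.
The cruise phase begins: Apr 9, 1993 + 22 days = May 1, 1993.

1 May 1993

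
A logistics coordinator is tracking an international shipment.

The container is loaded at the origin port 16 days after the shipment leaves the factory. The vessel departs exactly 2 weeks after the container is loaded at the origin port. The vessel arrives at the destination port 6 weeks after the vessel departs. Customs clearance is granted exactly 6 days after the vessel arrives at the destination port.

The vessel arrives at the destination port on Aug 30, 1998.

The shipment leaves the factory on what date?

The vessel arrives at the destination port: Aug 30, 1998.
The vessel departs: Aug 30, 1998 − 6 weeks = Jul 19, 1998.
The container is loaded at the origin port: Jul 19, 1998 − 2 weeks = Jul 5, 1998.
The shipment leaves the factory: Jul 5, 1998 − 16 days = Jun 19, 1998.

Jun 19, 1998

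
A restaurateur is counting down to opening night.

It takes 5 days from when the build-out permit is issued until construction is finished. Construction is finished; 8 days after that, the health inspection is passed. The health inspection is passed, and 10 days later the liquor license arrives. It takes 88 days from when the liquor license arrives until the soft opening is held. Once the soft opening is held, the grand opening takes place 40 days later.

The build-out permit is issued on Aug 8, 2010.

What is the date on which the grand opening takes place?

Jan 6, 2011

The build-out permit is issued: Aug 8, 2010.
Construction is finished: Aug 8, 2010 + 5 days = Aug 13, 2010.
The health inspection is passed: Aug 13, 2010 + 8 days = Aug 21, 2010.
The liquor license arrives: Aug 21, 2010 + 10 days = Aug 31, 2010.
The soft opening is held: Aug 31, 2010 + 88 days = Nov 27, 2010.
The grand opening takes place: Nov 27, 2010 + 40 days = Jan 6, 2011.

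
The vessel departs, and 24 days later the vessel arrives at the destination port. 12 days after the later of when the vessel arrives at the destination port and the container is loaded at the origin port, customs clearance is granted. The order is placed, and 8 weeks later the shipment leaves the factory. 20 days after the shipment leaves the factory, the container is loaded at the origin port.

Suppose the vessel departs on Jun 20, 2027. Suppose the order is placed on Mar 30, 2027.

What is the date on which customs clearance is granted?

Jul 26, 2027

The vessel departs: Jun 20, 2027.
The vessel arrives at the destination port: Jun 20, 2027 + 24 days = Jul 14, 2027.
The order is placed: Mar 30, 2027.
The shipment leaves the factory: Mar 30, 2027 + 8 weeks = May 25, 2027.
The container is loaded at the origin port: May 25, 2027 + 20 days = Jun 14, 2027.
Both prerequisites met — the vessel arrives at the destination port (Jul 14, 2027), the container is loaded at the origin port (Jun 14, 2027); the later is Jul 14, 2027.
Customs clearance is granted: Jul 14, 2027 + 12 days = Jul 26, 2027.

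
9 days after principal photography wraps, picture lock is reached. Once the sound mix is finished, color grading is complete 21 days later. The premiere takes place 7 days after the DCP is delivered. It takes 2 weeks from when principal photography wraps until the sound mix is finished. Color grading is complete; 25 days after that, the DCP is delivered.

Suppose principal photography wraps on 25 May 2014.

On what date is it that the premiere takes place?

Principal photography wraps: May 25, 2014.
The sound mix is finished: May 25, 2014 + 2 weeks = Jun 8, 2014.
Color grading is complete: Jun 8, 2014 + 21 days = Jun 29, 2014.
The DCP is delivered: Jun 29, 2014 + 25 days = Jul 24, 2014.
The premiere takes place: Jul 24, 2014 + 7 days = Jul 31, 2014.

31 July 2014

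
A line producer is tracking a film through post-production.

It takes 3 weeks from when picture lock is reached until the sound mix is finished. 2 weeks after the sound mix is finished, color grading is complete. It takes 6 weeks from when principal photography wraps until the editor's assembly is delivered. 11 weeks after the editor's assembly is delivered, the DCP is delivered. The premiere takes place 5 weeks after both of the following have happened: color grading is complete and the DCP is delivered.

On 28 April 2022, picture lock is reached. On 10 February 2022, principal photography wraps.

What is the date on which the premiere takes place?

Picture lock is reached: Apr 28, 2022.
The sound mix is finished: Apr 28, 2022 + 3 weeks = May 19, 2022.
Color grading is complete: May 19, 2022 + 2 weeks = Jun 2, 2022.
Principal photography wraps: Feb 10, 2022.
The editor's assembly is delivered: Feb 10, 2022 + 6 weeks = Mar 24, 2022.
The DCP is delivered: Mar 24, 2022 + 11 weeks = Jun 9, 2022.
Both prerequisites met — color grading is complete (Jun 2, 2022), the DCP is delivered (Jun 9, 2022); the later is Jun 9, 2022.
The premiere takes place: Jun 9, 2022 + 5 weeks = Jul 14, 2022.

14 July 2022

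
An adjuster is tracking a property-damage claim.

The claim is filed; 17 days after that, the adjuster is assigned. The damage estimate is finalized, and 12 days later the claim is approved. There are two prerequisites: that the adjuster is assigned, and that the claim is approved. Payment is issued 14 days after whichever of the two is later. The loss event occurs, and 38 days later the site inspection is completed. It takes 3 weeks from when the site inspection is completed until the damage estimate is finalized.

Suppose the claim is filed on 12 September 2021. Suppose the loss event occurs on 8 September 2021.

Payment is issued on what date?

The claim is filed: Sep 12, 2021.
The adjuster is assigned: Sep 12, 2021 + 17 days = Sep 29, 2021.
The loss event occurs: Sep 8, 2021.
The site inspection is completed: Sep 8, 2021 + 38 days = Oct 16, 2021.
The damage estimate is finalized: Oct 16, 2021 + 3 weeks = Nov 6, 2021.
The claim is approved: Nov 6, 2021 + 12 days = Nov 18, 2021.
Both prerequisites met — the adjuster is assigned (Sep 29, 2021), the claim is approved (Nov 18, 2021); the later is Nov 18, 2021.
Payment is issued: Nov 18, 2021 + 14 days = Dec 2, 2021.

2 December 2021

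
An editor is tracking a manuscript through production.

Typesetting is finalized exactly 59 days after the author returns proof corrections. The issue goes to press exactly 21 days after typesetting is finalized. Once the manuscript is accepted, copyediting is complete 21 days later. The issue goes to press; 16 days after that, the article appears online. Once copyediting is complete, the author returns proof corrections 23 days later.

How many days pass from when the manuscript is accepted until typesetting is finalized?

103 days

Causal path: the manuscript is accepted → copyediting is complete → the author returns proof corrections → typesetting is finalized.
Total delay along the path: 21 + 23 + 59 = 103 days.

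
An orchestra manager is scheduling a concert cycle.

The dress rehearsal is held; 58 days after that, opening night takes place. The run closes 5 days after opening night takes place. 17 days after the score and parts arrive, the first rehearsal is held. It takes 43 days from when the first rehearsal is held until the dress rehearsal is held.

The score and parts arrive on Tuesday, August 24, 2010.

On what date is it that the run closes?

The score and parts arrive: Aug 24, 2010.
The first rehearsal is held: Aug 24, 2010 + 17 days = Sep 10, 2010.
The dress rehearsal is held: Sep 10, 2010 + 43 days = Oct 23, 2010.
Opening night takes place: Oct 23, 2010 + 58 days = Dec 20, 2010.
The run closes: Dec 20, 2010 + 5 days = Dec 25, 2010.

Saturday, December 25, 2010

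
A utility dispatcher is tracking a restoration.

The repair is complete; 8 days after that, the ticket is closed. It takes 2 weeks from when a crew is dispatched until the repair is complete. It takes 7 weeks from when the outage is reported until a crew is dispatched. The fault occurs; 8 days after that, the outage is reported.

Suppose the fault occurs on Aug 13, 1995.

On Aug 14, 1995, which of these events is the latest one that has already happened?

The fault occurs

The fault occurs: Aug 13, 1995.
The outage is reported: Aug 13, 1995 + 8 days = Aug 21, 1995.
A crew is dispatched: Aug 21, 1995 + 7 weeks = Oct 9, 1995.
The repair is complete: Oct 9, 1995 + 2 weeks = Oct 23, 1995.
The ticket is closed: Oct 23, 1995 + 8 days = Oct 31, 1995.
Aug 14, 1995 falls between when the fault occurs (Aug 13, 1995) and when the outage is reported (Aug 21, 1995).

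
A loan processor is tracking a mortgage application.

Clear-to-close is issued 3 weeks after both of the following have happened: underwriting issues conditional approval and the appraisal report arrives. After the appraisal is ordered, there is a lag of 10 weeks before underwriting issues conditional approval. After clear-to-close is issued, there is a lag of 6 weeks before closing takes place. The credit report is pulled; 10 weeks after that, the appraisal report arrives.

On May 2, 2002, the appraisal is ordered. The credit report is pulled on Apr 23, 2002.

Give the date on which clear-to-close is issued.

Aug 1, 2002

The appraisal is ordered: May 2, 2002.
Underwriting issues conditional approval: May 2, 2002 + 10 weeks = Jul 11, 2002.
The credit report is pulled: Apr 23, 2002.
The appraisal report arrives: Apr 23, 2002 + 10 weeks = Jul 2, 2002.
Both prerequisites met — underwriting issues conditional approval (Jul 11, 2002), the appraisal report arrives (Jul 2, 2002); the later is Jul 11, 2002.
Clear-to-close is issued: Jul 11, 2002 + 3 weeks = Aug 1, 2002.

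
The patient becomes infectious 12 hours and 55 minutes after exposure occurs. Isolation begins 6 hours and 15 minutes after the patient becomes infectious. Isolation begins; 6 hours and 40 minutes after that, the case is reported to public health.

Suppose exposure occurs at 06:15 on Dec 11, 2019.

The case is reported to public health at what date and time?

Exposure occurs: 06:15 Dec 11, 2019.
The patient becomes infectious: 06:15 Dec 11, 2019 + 12h55m = 19:10 Dec 11, 2019.
Isolation begins: 19:10 Dec 11, 2019 + 6h15m = 01:25 Dec 12, 2019.
The case is reported to public health: 01:25 Dec 12, 2019 + 6h40m = 08:05 Dec 12, 2019.

08:05 on Dec 12, 2019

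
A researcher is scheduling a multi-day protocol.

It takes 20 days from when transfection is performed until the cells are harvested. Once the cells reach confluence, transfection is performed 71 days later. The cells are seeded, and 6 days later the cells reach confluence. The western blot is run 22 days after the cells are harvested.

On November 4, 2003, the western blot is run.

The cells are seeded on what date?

July 8, 2003

The western blot is run: Nov 4, 2003.
The cells are harvested: Nov 4, 2003 − 22 days = Oct 13, 2003.
Transfection is performed: Oct 13, 2003 − 20 days = Sep 23, 2003.
The cells reach confluence: Sep 23, 2003 − 71 days = Jul 14, 2003.
The cells are seeded: Jul 14, 2003 − 6 days = Jul 8, 2003.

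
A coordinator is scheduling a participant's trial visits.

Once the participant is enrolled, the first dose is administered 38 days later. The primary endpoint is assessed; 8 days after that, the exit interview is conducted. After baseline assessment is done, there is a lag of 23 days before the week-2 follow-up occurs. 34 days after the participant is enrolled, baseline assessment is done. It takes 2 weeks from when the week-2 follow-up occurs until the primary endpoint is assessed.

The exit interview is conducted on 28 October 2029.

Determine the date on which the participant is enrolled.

10 August 2029

The exit interview is conducted: Oct 28, 2029.
The primary endpoint is assessed: Oct 28, 2029 − 8 days = Oct 20, 2029.
The week-2 follow-up occurs: Oct 20, 2029 − 2 weeks = Oct 6, 2029.
Baseline assessment is done: Oct 6, 2029 − 23 days = Sep 13, 2029.
The participant is enrolled: Sep 13, 2029 − 34 days = Aug 10, 2029.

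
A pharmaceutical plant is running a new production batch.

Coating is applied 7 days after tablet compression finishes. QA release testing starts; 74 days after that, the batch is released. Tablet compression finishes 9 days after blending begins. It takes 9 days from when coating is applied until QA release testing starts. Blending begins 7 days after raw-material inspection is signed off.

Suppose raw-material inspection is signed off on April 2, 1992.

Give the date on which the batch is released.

July 17, 1992

Raw-material inspection is signed off: Apr 2, 1992.
Blending begins: Apr 2, 1992 + 7 days = Apr 9, 1992.
Tablet compression finishes: Apr 9, 1992 + 9 days = Apr 18, 1992.
Coating is applied: Apr 18, 1992 + 7 days = Apr 25, 1992.
QA release testing starts: Apr 25, 1992 + 9 days = May 4, 1992.
The batch is released: May 4, 1992 + 74 days = Jul 17, 1992.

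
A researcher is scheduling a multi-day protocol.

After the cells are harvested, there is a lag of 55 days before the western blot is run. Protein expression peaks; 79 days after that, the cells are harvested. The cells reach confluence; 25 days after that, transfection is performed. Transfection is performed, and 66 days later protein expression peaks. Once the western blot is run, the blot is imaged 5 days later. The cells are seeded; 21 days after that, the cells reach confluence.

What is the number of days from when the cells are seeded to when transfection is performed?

46 days

Causal path: the cells are seeded → the cells reach confluence → transfection is performed.
Total delay along the path: 21 + 25 = 46 days.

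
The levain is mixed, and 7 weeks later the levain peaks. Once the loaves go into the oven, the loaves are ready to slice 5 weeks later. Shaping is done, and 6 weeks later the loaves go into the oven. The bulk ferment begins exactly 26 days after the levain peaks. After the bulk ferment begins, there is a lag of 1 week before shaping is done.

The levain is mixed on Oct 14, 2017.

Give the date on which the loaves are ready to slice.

The levain is mixed: Oct 14, 2017.
The levain peaks: Oct 14, 2017 + 7 weeks = Dec 2, 2017.
The bulk ferment begins: Dec 2, 2017 + 26 days = Dec 28, 2017.
Shaping is done: Dec 28, 2017 + 1 week = Jan 4, 2018.
The loaves go into the oven: Jan 4, 2018 + 6 weeks = Feb 15, 2018.
The loaves are ready to slice: Feb 15, 2018 + 5 weeks = Mar 22, 2018.

Mar 22, 2018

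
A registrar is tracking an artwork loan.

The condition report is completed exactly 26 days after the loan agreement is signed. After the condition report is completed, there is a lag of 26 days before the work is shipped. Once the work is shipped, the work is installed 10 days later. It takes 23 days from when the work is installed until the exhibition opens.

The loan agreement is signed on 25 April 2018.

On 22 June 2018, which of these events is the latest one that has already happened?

The work is shipped

The loan agreement is signed: Apr 25, 2018.
The condition report is completed: Apr 25, 2018 + 26 days = May 21, 2018.
The work is shipped: May 21, 2018 + 26 days = Jun 16, 2018.
The work is installed: Jun 16, 2018 + 10 days = Jun 26, 2018.
The exhibition opens: Jun 26, 2018 + 23 days = Jul 19, 2018.
Jun 22, 2018 falls between when the work is shipped (Jun 16, 2018) and when the work is installed (Jun 26, 2018).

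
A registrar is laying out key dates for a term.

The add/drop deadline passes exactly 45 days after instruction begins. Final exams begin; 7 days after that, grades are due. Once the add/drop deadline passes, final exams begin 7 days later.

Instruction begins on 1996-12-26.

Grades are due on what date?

1997-02-23

Instruction begins: Dec 26, 1996.
The add/drop deadline passes: Dec 26, 1996 + 45 days = Feb 9, 1997.
Final exams begin: Feb 9, 1997 + 7 days = Feb 16, 1997.
Grades are due: Feb 16, 1997 + 7 days = Feb 23, 1997.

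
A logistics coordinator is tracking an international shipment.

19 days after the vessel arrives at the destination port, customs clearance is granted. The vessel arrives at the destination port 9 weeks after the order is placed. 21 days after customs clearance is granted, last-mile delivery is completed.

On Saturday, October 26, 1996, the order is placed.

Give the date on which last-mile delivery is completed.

The order is placed: Oct 26, 1996.
The vessel arrives at the destination port: Oct 26, 1996 + 9 weeks = Dec 28, 1996.
Customs clearance is granted: Dec 28, 1996 + 19 days = Jan 16, 1997.
Last-mile delivery is completed: Jan 16, 1997 + 21 days = Feb 6, 1997.

Thursday, February 6, 1997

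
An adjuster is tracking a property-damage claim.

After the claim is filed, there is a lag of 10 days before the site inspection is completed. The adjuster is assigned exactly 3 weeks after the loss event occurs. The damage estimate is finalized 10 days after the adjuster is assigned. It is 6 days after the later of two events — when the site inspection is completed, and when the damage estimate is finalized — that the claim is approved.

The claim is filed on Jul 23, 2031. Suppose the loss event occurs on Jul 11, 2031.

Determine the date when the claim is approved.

The claim is filed: Jul 23, 2031.
The site inspection is completed: Jul 23, 2031 + 10 days = Aug 2, 2031.
The loss event occurs: Jul 11, 2031.
The adjuster is assigned: Jul 11, 2031 + 3 weeks = Aug 1, 2031.
The damage estimate is finalized: Aug 1, 2031 + 10 days = Aug 11, 2031.
Both prerequisites met — the site inspection is completed (Aug 2, 2031), the damage estimate is finalized (Aug 11, 2031); the later is Aug 11, 2031.
The claim is approved: Aug 11, 2031 + 6 days = Aug 17, 2031.

Aug 17, 2031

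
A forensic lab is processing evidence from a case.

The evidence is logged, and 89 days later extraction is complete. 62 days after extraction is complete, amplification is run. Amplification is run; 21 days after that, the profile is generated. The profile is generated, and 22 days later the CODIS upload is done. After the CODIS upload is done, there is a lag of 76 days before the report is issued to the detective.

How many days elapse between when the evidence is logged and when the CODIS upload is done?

194 days

Causal path: the evidence is logged → extraction is complete → amplification is run → the profile is generated → the CODIS upload is done.
Total delay along the path: 89 + 62 + 21 + 22 = 194 days.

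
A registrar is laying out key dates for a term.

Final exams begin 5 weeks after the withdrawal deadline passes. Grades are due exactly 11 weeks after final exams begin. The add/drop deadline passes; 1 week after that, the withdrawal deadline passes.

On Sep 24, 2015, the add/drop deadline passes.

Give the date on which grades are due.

The add/drop deadline passes: Sep 24, 2015.
The withdrawal deadline passes: Sep 24, 2015 + 1 week = Oct 1, 2015.
Final exams begin: Oct 1, 2015 + 5 weeks = Nov 5, 2015.
Grades are due: Nov 5, 2015 + 11 weeks = Jan 21, 2016.

Jan 21, 2016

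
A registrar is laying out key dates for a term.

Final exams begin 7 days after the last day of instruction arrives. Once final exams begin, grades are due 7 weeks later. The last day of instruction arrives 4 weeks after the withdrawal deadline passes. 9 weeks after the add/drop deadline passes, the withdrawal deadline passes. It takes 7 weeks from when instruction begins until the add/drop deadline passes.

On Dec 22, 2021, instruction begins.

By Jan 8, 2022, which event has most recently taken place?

Instruction begins: Dec 22, 2021.
The add/drop deadline passes: Dec 22, 2021 + 7 weeks = Feb 9, 2022.
The withdrawal deadline passes: Feb 9, 2022 + 9 weeks = Apr 13, 2022.
The last day of instruction arrives: Apr 13, 2022 + 4 weeks = May 11, 2022.
Final exams begin: May 11, 2022 + 7 days = May 18, 2022.
Grades are due: May 18, 2022 + 7 weeks = Jul 6, 2022.
Jan 8, 2022 falls between when instruction begins (Dec 22, 2021) and when the add/drop deadline passes (Feb 9, 2022).

Instruction begins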